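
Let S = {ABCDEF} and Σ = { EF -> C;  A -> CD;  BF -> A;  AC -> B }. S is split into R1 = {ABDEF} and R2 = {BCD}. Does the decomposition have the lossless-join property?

No

Common attributes: R1 ∩ R2 = {BD}.
No dependency enlarges {BD}, so (BD)⁺ = {BD}.
The closure contains neither all of R1 = {ABDEF} nor all of R2 = {BCD}, so the common attributes are not a superkey of either fragment. The join is lossy.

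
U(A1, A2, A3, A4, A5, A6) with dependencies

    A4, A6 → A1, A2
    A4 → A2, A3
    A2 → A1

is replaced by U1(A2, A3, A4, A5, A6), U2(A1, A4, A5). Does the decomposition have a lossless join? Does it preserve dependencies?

lossless but not dependency-preserving

Lossless test: (A4, A5)⁺ = {A1, A2, A3, A4, A5}, which contains all of one fragment — lossless.
Dependency preservation: the restricted closure of {A2} across the fragments never reaches {A1}, so A2 → A1 cannot be enforced without a join — not preserved.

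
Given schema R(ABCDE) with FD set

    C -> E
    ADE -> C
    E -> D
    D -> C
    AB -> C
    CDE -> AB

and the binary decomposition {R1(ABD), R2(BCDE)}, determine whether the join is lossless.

Yes

Common attributes: R1 ∩ R2 = {BD}.
Closure of {BD}: D → C applies, adding C; C → E applies, adding E; CDE → AB applies, adding A. So (BD)⁺ = {ABCDE}.
This closure contains every attribute of R1, so R1 ∩ R2 → R1. The join is lossless.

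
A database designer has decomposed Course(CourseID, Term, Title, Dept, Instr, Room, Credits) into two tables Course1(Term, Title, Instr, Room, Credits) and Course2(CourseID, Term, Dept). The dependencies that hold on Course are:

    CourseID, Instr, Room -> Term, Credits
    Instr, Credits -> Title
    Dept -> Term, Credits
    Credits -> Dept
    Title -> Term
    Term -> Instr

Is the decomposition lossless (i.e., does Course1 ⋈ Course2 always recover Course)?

Common attributes: Course1 ∩ Course2 = {Term}.
Closure of {Term}: Term → Instr applies, adding Instr. So (Term)⁺ = {Term, Instr}.
The closure contains neither all of Course1 = {Term, Title, Instr, Room, Credits} nor all of Course2 = {CourseID, Term, Dept}, so the common attributes are not a superkey of either fragment. The join is lossy.

No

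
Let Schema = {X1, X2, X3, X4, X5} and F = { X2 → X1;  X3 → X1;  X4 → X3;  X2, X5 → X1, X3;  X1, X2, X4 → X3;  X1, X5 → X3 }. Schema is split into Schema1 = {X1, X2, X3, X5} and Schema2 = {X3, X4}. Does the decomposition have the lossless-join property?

Common attributes: Schema1 ∩ Schema2 = {X3}.
Closure of {X3}: X3 → X1 applies, adding X1. So (X3)⁺ = {X1, X3}.
The closure contains neither all of Schema1 = {X1, X2, X3, X5} nor all of Schema2 = {X3, X4}, so the common attributes are not a superkey of either fragment. The join is lossy.

No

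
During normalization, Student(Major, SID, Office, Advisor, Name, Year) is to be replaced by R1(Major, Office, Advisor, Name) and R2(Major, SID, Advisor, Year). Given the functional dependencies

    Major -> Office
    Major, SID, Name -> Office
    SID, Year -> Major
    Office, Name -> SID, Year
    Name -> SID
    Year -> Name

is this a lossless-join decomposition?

No

Common attributes: R1 ∩ R2 = {Major, Advisor}.
Closure of {Major, Advisor}: Major → Office applies, adding Office. So (Major, Advisor)⁺ = {Major, Office, Advisor}.
The closure contains neither all of R1 = {Major, Office, Advisor, Name} nor all of R2 = {Major, SID, Advisor, Year}, so the common attributes are not a superkey of either fragment. The join is lossy.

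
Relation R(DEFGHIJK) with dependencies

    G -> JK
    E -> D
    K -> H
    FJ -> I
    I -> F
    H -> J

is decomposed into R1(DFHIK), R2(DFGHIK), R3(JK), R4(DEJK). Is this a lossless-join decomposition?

No

Chase test. Columns are DEFGHIJK; row i has aⱼ where attribute j ∈ Ri, else bᵢⱼ.
Initial tableau (one row per fragment):
  row 1: a1 b12 a3 b14 a5 a6 b17 a8
  row 2: a1 b22 a3 a4 a5 a6 b27 a8
  row 3: b31 b32 b33 b34 b35 b36 a7 a8
  row 4: a1 a2 b43 b44 b45 b46 a7 a8
Rows 1 and 3 agree on K; apply K→H and equate their H entries.
Rows 1 and 4 agree on K; apply K→H and equate their H entries.
Rows 1 and 2 agree on H; apply H→J and equate their J entries.
Rows 1 and 3 agree on H; apply H→J and equate their J entries.
No row becomes fully distinguished — the join is lossy.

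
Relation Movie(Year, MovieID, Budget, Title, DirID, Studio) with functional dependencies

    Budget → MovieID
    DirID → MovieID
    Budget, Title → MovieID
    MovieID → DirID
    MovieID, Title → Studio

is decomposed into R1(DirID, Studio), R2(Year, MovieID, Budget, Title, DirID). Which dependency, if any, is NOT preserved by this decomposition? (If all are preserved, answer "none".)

MovieID, Title → Studio

Check MovieID, Title → Studio: no single fragment contains all of {MovieID, Title, Studio}, and the restricted closure of {MovieID, Title} across the fragments never reaches {Studio}.
Budget → MovieID is preserved.
DirID → MovieID is preserved.
Budget, Title → MovieID is preserved.
MovieID → DirID is preserved.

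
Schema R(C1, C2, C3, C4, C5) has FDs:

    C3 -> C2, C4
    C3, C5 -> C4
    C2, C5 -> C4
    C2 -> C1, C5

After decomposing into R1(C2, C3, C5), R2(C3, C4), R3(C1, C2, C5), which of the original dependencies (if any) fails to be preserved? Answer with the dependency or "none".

Check C2, C5 → C4: no single fragment contains all of {C2, C4, C5}, and the restricted closure of {C2, C5} across the fragments never reaches {C4}.
C3 → C2, C4 is preserved.
C3, C5 → C4 is preserved.
C2 → C1, C5 is preserved.

C2, C5 -> C4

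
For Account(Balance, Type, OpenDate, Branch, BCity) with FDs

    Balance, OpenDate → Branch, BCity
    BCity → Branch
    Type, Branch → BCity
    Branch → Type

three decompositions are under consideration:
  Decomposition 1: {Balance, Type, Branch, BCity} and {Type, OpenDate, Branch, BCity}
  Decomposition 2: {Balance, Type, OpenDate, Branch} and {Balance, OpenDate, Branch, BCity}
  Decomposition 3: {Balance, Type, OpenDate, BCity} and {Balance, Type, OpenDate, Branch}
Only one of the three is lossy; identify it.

Decomposition 1: common = {Type, Branch, BCity}, closure = {Type, Branch, BCity} → lossy.
Decomposition 2: common = {Balance, OpenDate, Branch}, closure = {Balance, Type, OpenDate, Branch, BCity} → lossless.
Decomposition 3: common = {Balance, Type, OpenDate}, closure = {Balance, Type, OpenDate, Branch, BCity} → lossless.

Decomposition 1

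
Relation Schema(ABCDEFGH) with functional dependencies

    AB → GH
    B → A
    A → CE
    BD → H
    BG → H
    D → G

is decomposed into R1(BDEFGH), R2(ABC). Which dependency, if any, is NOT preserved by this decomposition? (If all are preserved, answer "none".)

A → CE

Check A → CE: no single fragment contains all of {ACE}, and the restricted closure of {A} across the fragments never reaches {CE}.
AB → GH is preserved.
B → A is preserved.
BD → H is preserved.
BG → H is preserved.
D → G is preserved.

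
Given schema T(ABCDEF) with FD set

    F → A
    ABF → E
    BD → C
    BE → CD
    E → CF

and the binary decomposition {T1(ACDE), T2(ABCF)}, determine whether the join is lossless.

No

Common attributes: T1 ∩ T2 = {AC}.
No dependency enlarges {AC}, so (AC)⁺ = {AC}.
The closure contains neither all of T1 = {ACDE} nor all of T2 = {ABCF}, so the common attributes are not a superkey of either fragment. The join is lossy.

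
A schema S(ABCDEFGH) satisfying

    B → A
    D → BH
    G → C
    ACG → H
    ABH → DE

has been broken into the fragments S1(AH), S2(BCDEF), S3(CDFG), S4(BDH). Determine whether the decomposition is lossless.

Chase test. Columns are ABCDEFGH; row i has aⱼ where attribute j ∈ Si, else bᵢⱼ.
Initial tableau (one row per fragment):
  row 1: a1 b12 b13 b14 b15 b16 b17 a8
  row 2: b21 a2 a3 a4 a5 a6 b27 b28
  row 3: b31 b32 a3 a4 b35 a6 a7 b38
  row 4: b41 a2 b43 a4 b45 b46 b47 a8
Rows 2 and 4 agree on B; apply B→A and equate their A entries.
Rows 2 and 3 agree on D; apply D→BH and equate their BH entries.
Rows 2 and 4 agree on D; apply D→BH and equate their BH entries.
Rows 2 and 4 agree on ABH; apply ABH→DE and equate their DE entries.
Rows 2 and 3 agree on B; apply B→A and equate their A entries.
Rows 2 and 3 agree on ABH; apply ABH→DE and equate their DE entries.
No row becomes fully distinguished — the join is lossy.

No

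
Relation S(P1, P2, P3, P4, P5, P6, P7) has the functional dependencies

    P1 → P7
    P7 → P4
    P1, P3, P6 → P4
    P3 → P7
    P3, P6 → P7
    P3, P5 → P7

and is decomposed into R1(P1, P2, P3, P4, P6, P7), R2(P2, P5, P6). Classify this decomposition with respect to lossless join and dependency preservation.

Lossless test: (P2, P6)⁺ = {P2, P6}, which is a superkey of neither fragment — lossy.
Dependency preservation: P3, P5 → P7 is not contained in any single fragment, but the restricted closure of its left-hand side across the fragments still reaches the right-hand side; the remaining FDs each lie inside some fragment. All dependencies are preserved.

lossy but dependency-preserving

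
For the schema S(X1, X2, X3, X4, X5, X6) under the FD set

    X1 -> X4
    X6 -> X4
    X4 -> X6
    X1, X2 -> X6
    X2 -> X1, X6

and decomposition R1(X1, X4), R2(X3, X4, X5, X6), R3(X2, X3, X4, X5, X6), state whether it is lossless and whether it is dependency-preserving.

lossy and not dependency-preserving

Lossless test (chase): Rows 1 and 2 agree on X4; apply X4→X6 and equate their X6 entries. No row becomes fully distinguished — the join is lossy.
Dependency preservation: the restricted closure of {X2} across the fragments never reaches {X1, X6}, so X2 → X1, X6 cannot be enforced without a join — not preserved.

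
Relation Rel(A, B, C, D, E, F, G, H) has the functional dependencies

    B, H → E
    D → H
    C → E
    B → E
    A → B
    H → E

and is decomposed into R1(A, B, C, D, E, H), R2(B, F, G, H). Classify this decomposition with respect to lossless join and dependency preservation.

lossy but dependency-preserving

Lossless test: (B, H)⁺ = {B, E, H}, which is a superkey of neither fragment — lossy.
Dependency preservation: every FD's attributes lie within a single fragment, so each can be enforced locally — preserved.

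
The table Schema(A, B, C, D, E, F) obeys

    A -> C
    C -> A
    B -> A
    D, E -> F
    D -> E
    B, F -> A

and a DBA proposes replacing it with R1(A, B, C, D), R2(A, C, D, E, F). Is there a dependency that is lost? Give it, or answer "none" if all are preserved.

A → C lies within R1.
C → A lies within R1.
B → A lies within R1.
D, E → F lies within R2.
D → E lies within R2.
B, F → A: restricted closure across fragments reaches A.
Every dependency is enforceable on the fragments, so the decomposition is dependency-preserving.

none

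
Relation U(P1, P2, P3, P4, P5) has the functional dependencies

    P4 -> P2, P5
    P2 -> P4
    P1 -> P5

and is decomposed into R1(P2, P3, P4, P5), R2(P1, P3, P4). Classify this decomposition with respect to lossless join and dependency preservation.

lossless but not dependency-preserving

Lossless test: (P3, P4)⁺ = {P2, P3, P4, P5}, which contains all of one fragment — lossless.
Dependency preservation: the restricted closure of {P1} across the fragments never reaches {P5}, so P1 → P5 cannot be enforced without a join — not preserved.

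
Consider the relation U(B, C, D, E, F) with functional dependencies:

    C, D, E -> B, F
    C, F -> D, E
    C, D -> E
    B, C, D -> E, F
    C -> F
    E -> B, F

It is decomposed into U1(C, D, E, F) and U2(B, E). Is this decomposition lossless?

Yes

Common attributes: U1 ∩ U2 = {E}.
Closure of {E}: E → B, F applies, adding B, F. So (E)⁺ = {B, E, F}.
This closure contains every attribute of U2, so U1 ∩ U2 → U2. The join is lossless.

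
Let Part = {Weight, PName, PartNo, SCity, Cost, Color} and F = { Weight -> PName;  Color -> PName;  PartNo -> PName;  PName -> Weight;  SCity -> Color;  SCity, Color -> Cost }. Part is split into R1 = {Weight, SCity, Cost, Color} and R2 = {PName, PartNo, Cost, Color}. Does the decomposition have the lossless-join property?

Common attributes: R1 ∩ R2 = {Cost, Color}.
Closure of {Cost, Color}: Color → PName applies, adding PName; PName → Weight applies, adding Weight. So (Cost, Color)⁺ = {Weight, PName, Cost, Color}.
The closure contains neither all of R1 = {Weight, SCity, Cost, Color} nor all of R2 = {PName, PartNo, Cost, Color}, so the common attributes are not a superkey of either fragment. The join is lossy.

No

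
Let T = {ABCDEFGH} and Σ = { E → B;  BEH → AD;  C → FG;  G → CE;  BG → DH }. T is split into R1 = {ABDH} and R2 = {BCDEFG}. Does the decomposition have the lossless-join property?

No

Common attributes: R1 ∩ R2 = {BD}.
No dependency enlarges {BD}, so (BD)⁺ = {BD}.
The closure contains neither all of R1 = {ABDH} nor all of R2 = {BCDEFG}, so the common attributes are not a superkey of either fragment. The join is lossy.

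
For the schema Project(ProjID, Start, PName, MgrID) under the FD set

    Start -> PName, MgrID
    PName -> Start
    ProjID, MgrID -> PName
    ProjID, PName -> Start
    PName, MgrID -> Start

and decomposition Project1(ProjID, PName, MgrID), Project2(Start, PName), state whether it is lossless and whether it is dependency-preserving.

lossless and dependency-preserving

Lossless test: (PName)⁺ = {Start, PName, MgrID}, which contains all of one fragment — lossless.
Dependency preservation: Start → PName, MgrID; ProjID, PName → Start; PName, MgrID → Start are not contained in any single fragment, but the restricted closure of each left-hand side across the fragments still reaches the right-hand side; the remaining FDs each lie inside some fragment. All dependencies are preserved.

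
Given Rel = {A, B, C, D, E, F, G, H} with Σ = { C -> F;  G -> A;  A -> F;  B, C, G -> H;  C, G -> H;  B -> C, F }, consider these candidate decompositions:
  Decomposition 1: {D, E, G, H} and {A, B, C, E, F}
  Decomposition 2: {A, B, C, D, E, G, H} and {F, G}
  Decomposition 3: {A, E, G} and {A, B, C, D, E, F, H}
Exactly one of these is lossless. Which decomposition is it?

Decomposition 2

Decomposition 1: common = {E}, closure = {E} → lossy.
Decomposition 2: common = {G}, closure = {A, F, G} → lossless.
Decomposition 3: common = {A, E}, closure = {A, E, F} → lossy.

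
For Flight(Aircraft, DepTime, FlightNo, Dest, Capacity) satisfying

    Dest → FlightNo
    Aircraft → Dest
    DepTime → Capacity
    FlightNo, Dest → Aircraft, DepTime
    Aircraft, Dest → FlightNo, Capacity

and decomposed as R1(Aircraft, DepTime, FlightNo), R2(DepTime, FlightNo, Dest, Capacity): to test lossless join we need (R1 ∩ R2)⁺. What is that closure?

R1 ∩ R2 = {DepTime, FlightNo}.
DepTime → Capacity applies, adding Capacity
Closure: {DepTime, FlightNo, Capacity}.

DepTime, FlightNo, Capacity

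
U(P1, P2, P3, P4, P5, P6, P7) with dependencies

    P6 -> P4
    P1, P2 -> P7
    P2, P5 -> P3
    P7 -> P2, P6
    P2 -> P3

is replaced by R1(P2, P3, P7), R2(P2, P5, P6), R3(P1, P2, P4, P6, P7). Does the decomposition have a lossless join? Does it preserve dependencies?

Lossless test (chase): Rows 2 and 3 agree on P6; apply P6→P4 and equate their P4 entries. Rows 1 and 3 agree on P7; apply P7→P2, P6 and equate their P2, P6 entries. Rows 1 and 2 agree on P2; apply P2→P3 and equate their P3 entries. Rows 1 and 3 agree on P2; apply P2→P3 and equate their P3 entries. Rows 1 and 2 agree on P6; apply P6→P4 and equate their P4 entries. No row becomes fully distinguished — the join is lossy.
Dependency preservation: P2, P5 → P3 is not contained in any single fragment, but the restricted closure of its left-hand side across the fragments still reaches the right-hand side; the remaining FDs each lie inside some fragment. All dependencies are preserved.

lossy but dependency-preserving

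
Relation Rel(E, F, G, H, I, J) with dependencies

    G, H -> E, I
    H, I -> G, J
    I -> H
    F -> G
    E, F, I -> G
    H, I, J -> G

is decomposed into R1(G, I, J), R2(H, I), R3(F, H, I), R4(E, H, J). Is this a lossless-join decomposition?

No

Chase test. Columns are E, F, G, H, I, J; row i has aⱼ where attribute j ∈ Ri, else bᵢⱼ.
Initial tableau (one row per fragment):
  row 1: b11 b12 a3 b14 a5 a6
  row 2: b21 b22 b23 a4 a5 b26
  row 3: b31 a2 b33 a4 a5 b36
  row 4: a1 b42 b43 a4 b45 a6
Rows 2 and 3 agree on H, I; apply H, I→G, J and equate their G, J entries.
Rows 1 and 2 agree on I; apply I→H and equate their H entries.
Rows 2 and 3 agree on G, H; apply G, H→E, I and equate their E, I entries.
Rows 1 and 2 agree on H, I; apply H, I→G, J and equate their G, J entries.
Rows 1 and 2 agree on G, H; apply G, H→E, I and equate their E, I entries.
No row becomes fully distinguished — the join is lossy.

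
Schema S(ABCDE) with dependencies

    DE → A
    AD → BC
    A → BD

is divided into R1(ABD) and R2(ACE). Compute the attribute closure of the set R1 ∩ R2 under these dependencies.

ABCD

R1 ∩ R2 = {A}.
A → BD applies, adding BD
AD → BC applies, adding C
Closure: {ABCD}.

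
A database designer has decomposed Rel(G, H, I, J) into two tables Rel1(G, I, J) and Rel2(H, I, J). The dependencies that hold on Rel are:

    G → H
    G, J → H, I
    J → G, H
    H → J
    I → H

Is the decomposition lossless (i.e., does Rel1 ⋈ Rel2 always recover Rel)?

Common attributes: Rel1 ∩ Rel2 = {I, J}.
Closure of {I, J}: J → G, H applies, adding G, H. So (I, J)⁺ = {G, H, I, J}.
This closure contains every attribute of Rel1, so Rel1 ∩ Rel2 → Rel1. The join is lossless.

Yes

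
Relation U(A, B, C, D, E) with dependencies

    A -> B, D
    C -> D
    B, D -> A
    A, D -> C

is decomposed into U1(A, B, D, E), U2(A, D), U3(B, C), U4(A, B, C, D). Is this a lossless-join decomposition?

Yes

Chase test. Columns are A, B, C, D, E; row i has aⱼ where attribute j ∈ Ui, else bᵢⱼ.
Initial tableau (one row per fragment):
  row 1: a1 a2 b13 a4 a5
  row 2: a1 b22 b23 a4 b25
  row 3: b31 a2 a3 b34 b35
  row 4: a1 a2 a3 a4 b45
Rows 1 and 2 agree on A; apply A→B, D and equate their B, D entries.
Rows 3 and 4 agree on C; apply C→D and equate their D entries.
Rows 1 and 3 agree on B, D; apply B, D→A and equate their A entries.
Rows 1 and 2 agree on A, D; apply A, D→C and equate their C entries.
Rows 1 and 3 agree on A, D; apply A, D→C and equate their C entries.
Row 1 is now all distinguished symbols — the join is lossless.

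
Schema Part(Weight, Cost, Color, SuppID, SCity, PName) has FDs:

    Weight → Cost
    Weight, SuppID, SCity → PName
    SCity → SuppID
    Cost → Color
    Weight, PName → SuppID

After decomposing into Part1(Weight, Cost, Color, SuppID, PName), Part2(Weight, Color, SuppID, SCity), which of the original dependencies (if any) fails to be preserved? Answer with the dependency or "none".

Weight, SuppID, SCity → PName

Check Weight, SuppID, SCity → PName: no single fragment contains all of {Weight, SuppID, SCity, PName}, and the restricted closure of {Weight, SuppID, SCity} across the fragments never reaches {PName}.
Weight → Cost is preserved.
SCity → SuppID is preserved.
Cost → Color is preserved.
Weight, PName → SuppID is preserved.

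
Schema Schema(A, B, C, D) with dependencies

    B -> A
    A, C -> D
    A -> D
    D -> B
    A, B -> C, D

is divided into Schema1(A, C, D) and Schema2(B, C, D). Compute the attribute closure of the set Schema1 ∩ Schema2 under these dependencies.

A, B, C, D

Schema1 ∩ Schema2 = {C, D}.
D → B applies, adding B
B → A applies, adding A
Closure: {A, B, C, D}.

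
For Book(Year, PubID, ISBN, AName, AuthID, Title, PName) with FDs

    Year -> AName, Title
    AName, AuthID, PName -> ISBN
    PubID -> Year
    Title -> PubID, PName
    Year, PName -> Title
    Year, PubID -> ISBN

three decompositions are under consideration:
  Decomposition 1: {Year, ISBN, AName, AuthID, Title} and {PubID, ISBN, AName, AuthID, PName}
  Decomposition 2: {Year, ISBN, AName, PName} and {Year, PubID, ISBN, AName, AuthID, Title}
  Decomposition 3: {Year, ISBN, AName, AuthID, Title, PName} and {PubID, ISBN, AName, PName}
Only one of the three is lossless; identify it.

Decomposition 2

Decomposition 1: common = {ISBN, AName, AuthID}, closure = {ISBN, AName, AuthID} → lossy.
Decomposition 2: common = {Year, ISBN, AName}, closure = {Year, PubID, ISBN, AName, Title, PName} → lossless.
Decomposition 3: common = {ISBN, AName, PName}, closure = {ISBN, AName, PName} → lossy.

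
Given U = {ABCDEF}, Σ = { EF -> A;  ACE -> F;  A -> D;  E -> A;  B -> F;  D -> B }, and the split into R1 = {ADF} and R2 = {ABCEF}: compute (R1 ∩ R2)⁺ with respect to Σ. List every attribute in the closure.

ABDF

R1 ∩ R2 = {AF}.
A → D applies, adding D
D → B applies, adding B
Closure: {ABDF}.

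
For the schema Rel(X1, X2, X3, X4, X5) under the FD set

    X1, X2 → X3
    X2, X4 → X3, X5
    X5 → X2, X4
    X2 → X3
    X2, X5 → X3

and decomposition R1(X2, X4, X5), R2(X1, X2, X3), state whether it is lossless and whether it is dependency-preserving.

lossy but dependency-preserving

Lossless test: (X2)⁺ = {X2, X3}, which is a superkey of neither fragment — lossy.
Dependency preservation: X2, X4 → X3, X5; X2, X5 → X3 are not contained in any single fragment, but the restricted closure of each left-hand side across the fragments still reaches the right-hand side; the remaining FDs each lie inside some fragment. All dependencies are preserved.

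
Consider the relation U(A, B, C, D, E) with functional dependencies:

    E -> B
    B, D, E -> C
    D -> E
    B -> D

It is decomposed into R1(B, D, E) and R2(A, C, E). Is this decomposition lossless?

Common attributes: R1 ∩ R2 = {E}.
Closure of {E}: E → B applies, adding B; B → D applies, adding D; B, D, E → C applies, adding C. So (E)⁺ = {B, C, D, E}.
This closure contains every attribute of R1, so R1 ∩ R2 → R1. The join is lossless.

Yes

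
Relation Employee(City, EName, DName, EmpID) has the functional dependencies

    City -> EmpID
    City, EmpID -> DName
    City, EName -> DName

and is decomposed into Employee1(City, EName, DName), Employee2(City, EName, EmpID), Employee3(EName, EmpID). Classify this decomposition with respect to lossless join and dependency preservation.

Lossless test (chase): Rows 1 and 2 agree on City; apply City→EmpID and equate their EmpID entries. Rows 1 and 2 agree on City, EmpID; apply City, EmpID→DName and equate their DName entries. Row 1 is now all distinguished symbols — the join is lossless.
Dependency preservation: City, EmpID → DName is not contained in any single fragment, but the restricted closure of its left-hand side across the fragments still reaches the right-hand side; the remaining FDs each lie inside some fragment. All dependencies are preserved.

lossless and dependency-preserving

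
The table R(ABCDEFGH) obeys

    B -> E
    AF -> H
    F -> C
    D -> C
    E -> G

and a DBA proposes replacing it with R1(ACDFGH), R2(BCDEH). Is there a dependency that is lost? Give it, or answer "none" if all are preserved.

E -> G

Check E → G: no single fragment contains all of {EG}, and the restricted closure of {E} across the fragments never reaches {G}.
B → E is preserved.
AF → H is preserved.
F → C is preserved.
D → C is preserved.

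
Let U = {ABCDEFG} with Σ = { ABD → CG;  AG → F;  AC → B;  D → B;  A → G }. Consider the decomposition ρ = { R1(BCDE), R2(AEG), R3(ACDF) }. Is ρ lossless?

Chase test. Columns are ABCDEFG; row i has aⱼ where attribute j ∈ Ri, else bᵢⱼ.
Initial tableau (one row per fragment):
  row 1: b11 a2 a3 a4 a5 b16 b17
  row 2: a1 b22 b23 b24 a5 b26 a7
  row 3: a1 b32 a3 a4 b35 a6 b37
Rows 1 and 3 agree on D; apply D→B and equate their B entries.
Rows 2 and 3 agree on A; apply A→G and equate their G entries.
Rows 2 and 3 agree on AG; apply AG→F and equate their F entries.
No row becomes fully distinguished — the join is lossy.

No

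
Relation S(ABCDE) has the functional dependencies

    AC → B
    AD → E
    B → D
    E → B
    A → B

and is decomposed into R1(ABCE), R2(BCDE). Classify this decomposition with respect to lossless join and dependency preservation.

lossless and dependency-preserving

Lossless test: (BCE)⁺ = {BCDE}, which contains all of one fragment — lossless.
Dependency preservation: AD → E is not contained in any single fragment, but the restricted closure of its left-hand side across the fragments still reaches the right-hand side; the remaining FDs each lie inside some fragment. All dependencies are preserved.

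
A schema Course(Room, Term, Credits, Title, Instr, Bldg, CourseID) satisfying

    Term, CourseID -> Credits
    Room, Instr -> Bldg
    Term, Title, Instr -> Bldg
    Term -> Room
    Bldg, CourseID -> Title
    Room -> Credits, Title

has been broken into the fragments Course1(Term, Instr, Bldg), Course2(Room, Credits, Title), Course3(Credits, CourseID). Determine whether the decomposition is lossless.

Chase test. Columns are Room, Term, Credits, Title, Instr, Bldg, CourseID; row i has aⱼ where attribute j ∈ Coursei, else bᵢⱼ.
Initial tableau (one row per fragment):
  row 1: b11 a2 b13 b14 a5 a6 b17
  row 2: a1 b22 a3 a4 b25 b26 b27
  row 3: b31 b32 a3 b34 b35 b36 a7
No row becomes fully distinguished — the join is lossy.

No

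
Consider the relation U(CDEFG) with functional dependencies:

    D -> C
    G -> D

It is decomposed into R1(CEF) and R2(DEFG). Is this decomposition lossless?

Common attributes: R1 ∩ R2 = {EF}.
No dependency enlarges {EF}, so (EF)⁺ = {EF}.
The closure contains neither all of R1 = {CEF} nor all of R2 = {DEFG}, so the common attributes are not a superkey of either fragment. The join is lossy.

No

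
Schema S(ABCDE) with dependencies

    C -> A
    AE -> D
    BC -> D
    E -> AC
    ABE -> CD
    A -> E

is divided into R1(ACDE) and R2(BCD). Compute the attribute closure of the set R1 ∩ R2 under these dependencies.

ACDE

R1 ∩ R2 = {CD}.
C → A applies, adding A
A → E applies, adding E
Closure: {ACDE}.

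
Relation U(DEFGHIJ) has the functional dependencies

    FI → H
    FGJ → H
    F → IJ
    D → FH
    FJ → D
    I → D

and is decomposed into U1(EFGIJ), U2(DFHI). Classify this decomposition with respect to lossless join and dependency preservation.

Lossless test: (FI)⁺ = {DFHIJ}, which contains all of one fragment — lossless.
Dependency preservation: FGJ → H; FJ → D are not contained in any single fragment, but the restricted closure of each left-hand side across the fragments still reaches the right-hand side; the remaining FDs each lie inside some fragment. All dependencies are preserved.

lossless and dependency-preserving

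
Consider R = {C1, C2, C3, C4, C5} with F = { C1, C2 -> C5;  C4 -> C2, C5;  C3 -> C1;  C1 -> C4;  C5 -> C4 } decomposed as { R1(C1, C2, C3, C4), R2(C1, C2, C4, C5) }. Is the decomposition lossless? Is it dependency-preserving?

lossless and dependency-preserving

Lossless test: (C1, C2, C4)⁺ = {C1, C2, C4, C5}, which contains all of one fragment — lossless.
Dependency preservation: every FD's attributes lie within a single fragment, so each can be enforced locally — preserved.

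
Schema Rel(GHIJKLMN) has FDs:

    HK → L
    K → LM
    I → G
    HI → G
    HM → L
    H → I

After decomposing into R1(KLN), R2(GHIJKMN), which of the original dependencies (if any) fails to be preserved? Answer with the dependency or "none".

HM → L

Check HM → L: no single fragment contains all of {HLM}, and the restricted closure of {HM} across the fragments never reaches {L}.
HK → L is preserved.
K → LM is preserved.
I → G is preserved.
HI → G is preserved.
H → I is preserved.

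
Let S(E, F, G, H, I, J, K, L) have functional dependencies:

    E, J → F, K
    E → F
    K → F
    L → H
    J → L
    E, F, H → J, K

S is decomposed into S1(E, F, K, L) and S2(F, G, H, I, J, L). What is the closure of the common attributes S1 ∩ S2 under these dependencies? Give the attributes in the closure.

F, H, L

S1 ∩ S2 = {F, L}.
L → H applies, adding H
Closure: {F, H, L}.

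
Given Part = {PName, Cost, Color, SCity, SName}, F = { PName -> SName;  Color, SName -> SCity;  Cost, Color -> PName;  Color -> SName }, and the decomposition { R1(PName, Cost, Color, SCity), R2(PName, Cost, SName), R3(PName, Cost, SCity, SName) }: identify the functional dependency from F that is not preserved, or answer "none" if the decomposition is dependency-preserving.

Check Color → SName: no single fragment contains all of {Color, SName}, and the restricted closure of {Color} across the fragments never reaches {SName}.
PName → SName is preserved.
Color, SName → SCity is preserved.
Cost, Color → PName is preserved.

Color -> SName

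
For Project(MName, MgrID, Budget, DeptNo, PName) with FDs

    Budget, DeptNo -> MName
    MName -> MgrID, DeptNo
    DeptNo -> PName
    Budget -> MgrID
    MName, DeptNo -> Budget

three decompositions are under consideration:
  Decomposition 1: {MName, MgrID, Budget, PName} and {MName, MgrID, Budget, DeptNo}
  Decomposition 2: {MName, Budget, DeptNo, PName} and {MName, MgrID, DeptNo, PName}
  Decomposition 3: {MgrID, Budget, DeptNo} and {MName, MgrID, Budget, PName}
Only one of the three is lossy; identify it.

Decomposition 1: common = {MName, MgrID, Budget}, closure = {MName, MgrID, Budget, DeptNo, PName} → lossless.
Decomposition 2: common = {MName, DeptNo, PName}, closure = {MName, MgrID, Budget, DeptNo, PName} → lossless.
Decomposition 3: common = {MgrID, Budget}, closure = {MgrID, Budget} → lossy.

Decomposition 3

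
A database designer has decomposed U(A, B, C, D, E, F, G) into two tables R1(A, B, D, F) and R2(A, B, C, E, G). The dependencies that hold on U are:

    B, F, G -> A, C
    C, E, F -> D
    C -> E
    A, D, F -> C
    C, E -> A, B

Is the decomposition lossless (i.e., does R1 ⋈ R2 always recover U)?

No

Common attributes: R1 ∩ R2 = {A, B}.
No dependency enlarges {A, B}, so (A, B)⁺ = {A, B}.
The closure contains neither all of R1 = {A, B, D, F} nor all of R2 = {A, B, C, E, G}, so the common attributes are not a superkey of either fragment. The join is lossy.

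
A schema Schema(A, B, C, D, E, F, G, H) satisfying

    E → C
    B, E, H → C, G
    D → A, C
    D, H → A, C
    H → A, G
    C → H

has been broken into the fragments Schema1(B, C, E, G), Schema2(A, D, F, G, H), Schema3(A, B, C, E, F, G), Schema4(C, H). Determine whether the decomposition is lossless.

Chase test. Columns are A, B, C, D, E, F, G, H; row i has aⱼ where attribute j ∈ Schemai, else bᵢⱼ.
Initial tableau (one row per fragment):
  row 1: b11 a2 a3 b14 a5 b16 a7 b18
  row 2: a1 b22 b23 a4 b25 a6 a7 a8
  row 3: a1 a2 a3 b34 a5 a6 a7 b38
  row 4: b41 b42 a3 b44 b45 b46 b47 a8
Rows 2 and 4 agree on H; apply H→A, G and equate their A, G entries.
Rows 1 and 3 agree on C; apply C→H and equate their H entries.
Rows 1 and 4 agree on C; apply C→H and equate their H entries.
Rows 1 and 2 agree on H; apply H→A, G and equate their A, G entries.
No row becomes fully distinguished — the join is lossy.

No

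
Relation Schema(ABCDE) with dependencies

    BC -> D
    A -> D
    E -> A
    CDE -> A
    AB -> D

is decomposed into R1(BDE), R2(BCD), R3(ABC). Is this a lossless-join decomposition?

No

Chase test. Columns are ABCDE; row i has aⱼ where attribute j ∈ Ri, else bᵢⱼ.
Initial tableau (one row per fragment):
  row 1: b11 a2 b13 a4 a5
  row 2: b21 a2 a3 a4 b25
  row 3: a1 a2 a3 b34 b35
Rows 2 and 3 agree on BC; apply BC→D and equate their D entries.
No row becomes fully distinguished — the join is lossy.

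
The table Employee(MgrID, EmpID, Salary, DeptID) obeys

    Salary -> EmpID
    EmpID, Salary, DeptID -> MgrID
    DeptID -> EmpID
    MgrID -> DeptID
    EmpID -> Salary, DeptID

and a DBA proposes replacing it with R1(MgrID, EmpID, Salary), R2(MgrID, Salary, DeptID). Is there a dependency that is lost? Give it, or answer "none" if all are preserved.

none

Salary → EmpID lies within R1.
EmpID, Salary, DeptID → MgrID: restricted closure across fragments reaches MgrID.
DeptID → EmpID: restricted closure across fragments reaches EmpID.
MgrID → DeptID lies within R2.
EmpID → Salary, DeptID: restricted closure across fragments reaches Salary, DeptID.
Every dependency is enforceable on the fragments, so the decomposition is dependency-preserving.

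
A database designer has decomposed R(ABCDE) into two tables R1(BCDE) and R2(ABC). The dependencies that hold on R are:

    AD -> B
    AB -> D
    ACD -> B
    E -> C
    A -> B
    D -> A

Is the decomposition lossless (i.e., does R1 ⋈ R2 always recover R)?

Common attributes: R1 ∩ R2 = {BC}.
No dependency enlarges {BC}, so (BC)⁺ = {BC}.
The closure contains neither all of R1 = {BCDE} nor all of R2 = {ABC}, so the common attributes are not a superkey of either fragment. The join is lossy.

No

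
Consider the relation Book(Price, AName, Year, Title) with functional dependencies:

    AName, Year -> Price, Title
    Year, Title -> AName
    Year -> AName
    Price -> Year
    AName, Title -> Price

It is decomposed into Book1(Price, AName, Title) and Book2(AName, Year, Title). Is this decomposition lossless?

Common attributes: Book1 ∩ Book2 = {AName, Title}.
Closure of {AName, Title}: AName, Title → Price applies, adding Price; Price → Year applies, adding Year. So (AName, Title)⁺ = {Price, AName, Year, Title}.
This closure contains every attribute of Book1, so Book1 ∩ Book2 → Book1. The join is lossless.

Yes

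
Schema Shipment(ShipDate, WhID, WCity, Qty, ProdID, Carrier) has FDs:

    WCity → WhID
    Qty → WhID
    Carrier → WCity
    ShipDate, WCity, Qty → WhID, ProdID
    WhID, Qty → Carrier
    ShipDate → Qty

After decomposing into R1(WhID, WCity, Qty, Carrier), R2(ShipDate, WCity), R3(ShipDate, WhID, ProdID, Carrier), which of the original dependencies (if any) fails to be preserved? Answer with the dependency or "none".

ShipDate → Qty

Check ShipDate → Qty: no single fragment contains all of {ShipDate, Qty}, and the restricted closure of {ShipDate} across the fragments never reaches {Qty}.
WCity → WhID is preserved.
Qty → WhID is preserved.
Carrier → WCity is preserved.
ShipDate, WCity, Qty → WhID, ProdID is preserved.
WhID, Qty → Carrier is preserved.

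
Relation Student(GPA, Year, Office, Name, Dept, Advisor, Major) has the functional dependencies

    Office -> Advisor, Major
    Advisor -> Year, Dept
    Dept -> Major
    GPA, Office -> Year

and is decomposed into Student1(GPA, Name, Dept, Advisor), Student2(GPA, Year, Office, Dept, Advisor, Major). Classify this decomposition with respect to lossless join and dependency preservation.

Lossless test: (GPA, Dept, Advisor)⁺ = {GPA, Year, Dept, Advisor, Major}, which is a superkey of neither fragment — lossy.
Dependency preservation: every FD's attributes lie within a single fragment, so each can be enforced locally — preserved.

lossy but dependency-preserving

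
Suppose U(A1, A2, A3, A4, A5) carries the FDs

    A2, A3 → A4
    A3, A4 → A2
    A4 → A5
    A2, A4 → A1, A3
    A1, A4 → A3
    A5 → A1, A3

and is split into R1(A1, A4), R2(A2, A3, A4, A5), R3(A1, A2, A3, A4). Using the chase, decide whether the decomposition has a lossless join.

Yes

Chase test. Columns are A1, A2, A3, A4, A5; row i has aⱼ where attribute j ∈ Ri, else bᵢⱼ.
Initial tableau (one row per fragment):
  row 1: a1 b12 b13 a4 b15
  row 2: b21 a2 a3 a4 a5
  row 3: a1 a2 a3 a4 b35
Rows 1 and 2 agree on A4; apply A4→A5 and equate their A5 entries.
Rows 1 and 3 agree on A4; apply A4→A5 and equate their A5 entries.
Rows 2 and 3 agree on A2, A4; apply A2, A4→A1, A3 and equate their A1, A3 entries.
Rows 1 and 2 agree on A1, A4; apply A1, A4→A3 and equate their A3 entries.
Rows 1 and 2 agree on A3, A4; apply A3, A4→A2 and equate their A2 entries.
Row 1 is now all distinguished symbols — the join is lossless.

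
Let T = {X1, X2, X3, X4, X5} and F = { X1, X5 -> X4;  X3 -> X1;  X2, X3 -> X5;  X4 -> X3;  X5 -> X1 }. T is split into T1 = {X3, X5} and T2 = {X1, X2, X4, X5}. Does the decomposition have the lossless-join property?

Yes

Common attributes: T1 ∩ T2 = {X5}.
Closure of {X5}: X5 → X1 applies, adding X1; X1, X5 → X4 applies, adding X4; X4 → X3 applies, adding X3. So (X5)⁺ = {X1, X3, X4, X5}.
This closure contains every attribute of T1, so T1 ∩ T2 → T1. The join is lossless.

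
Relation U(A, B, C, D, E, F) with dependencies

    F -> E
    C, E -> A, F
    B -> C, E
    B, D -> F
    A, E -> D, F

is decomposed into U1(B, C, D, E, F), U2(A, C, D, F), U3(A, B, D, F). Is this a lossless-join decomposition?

Yes

Chase test. Columns are A, B, C, D, E, F; row i has aⱼ where attribute j ∈ Ui, else bᵢⱼ.
Initial tableau (one row per fragment):
  row 1: b11 a2 a3 a4 a5 a6
  row 2: a1 b22 a3 a4 b25 a6
  row 3: a1 a2 b33 a4 b35 a6
Rows 1 and 2 agree on F; apply F→E and equate their E entries.
Rows 1 and 3 agree on F; apply F→E and equate their E entries.
Rows 1 and 2 agree on C, E; apply C, E→A, F and equate their A, F entries.
Rows 1 and 3 agree on B; apply B→C, E and equate their C, E entries.
Row 1 is now all distinguished symbols — the join is lossless.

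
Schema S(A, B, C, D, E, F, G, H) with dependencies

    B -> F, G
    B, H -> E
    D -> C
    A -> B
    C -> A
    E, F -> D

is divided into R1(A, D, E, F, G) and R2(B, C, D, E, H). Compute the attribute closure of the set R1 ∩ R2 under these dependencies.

A, B, C, D, E, F, G

R1 ∩ R2 = {D, E}.
D → C applies, adding C
C → A applies, adding A
A → B applies, adding B
B → F, G applies, adding F, G
Closure: {A, B, C, D, E, F, G}.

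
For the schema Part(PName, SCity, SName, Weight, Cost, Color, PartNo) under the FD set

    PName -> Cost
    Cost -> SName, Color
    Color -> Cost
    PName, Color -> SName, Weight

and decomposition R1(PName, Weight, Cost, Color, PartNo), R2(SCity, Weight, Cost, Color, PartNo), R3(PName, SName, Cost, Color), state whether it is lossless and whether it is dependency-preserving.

lossy but dependency-preserving

Lossless test (chase): Rows 1 and 2 agree on Cost; apply Cost→SName, Color and equate their SName, Color entries. Rows 1 and 3 agree on Cost; apply Cost→SName, Color and equate their SName, Color entries. Rows 1 and 3 agree on PName, Color; apply PName, Color→SName, Weight and equate their SName, Weight entries. No row becomes fully distinguished — the join is lossy.
Dependency preservation: PName, Color → SName, Weight is not contained in any single fragment, but the restricted closure of its left-hand side across the fragments still reaches the right-hand side; the remaining FDs each lie inside some fragment. All dependencies are preserved.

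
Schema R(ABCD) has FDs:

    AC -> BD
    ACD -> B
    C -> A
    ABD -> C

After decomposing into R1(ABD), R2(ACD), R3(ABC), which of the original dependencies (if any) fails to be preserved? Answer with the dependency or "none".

Check ABD → C: no single fragment contains all of {ABCD}, and the restricted closure of {ABD} across the fragments never reaches {C}.
AC → BD is preserved.
ACD → B is preserved.
C → A is preserved.

ABD -> C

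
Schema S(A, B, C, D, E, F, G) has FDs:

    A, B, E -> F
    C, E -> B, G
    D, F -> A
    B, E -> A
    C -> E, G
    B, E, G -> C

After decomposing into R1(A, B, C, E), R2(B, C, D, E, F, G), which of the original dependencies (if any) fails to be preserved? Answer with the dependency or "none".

Check D, F → A: no single fragment contains all of {A, D, F}, and the restricted closure of {D, F} across the fragments never reaches {A}.
A, B, E → F is preserved.
C, E → B, G is preserved.
B, E → A is preserved.
C → E, G is preserved.
B, E, G → C is preserved.

D, F -> A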